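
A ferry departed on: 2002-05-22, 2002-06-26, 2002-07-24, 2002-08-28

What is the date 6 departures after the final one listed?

All dates are Wednesdays, 35, 28, 35 days apart.
Specifically, the 4th Wednesday of each month.
4th Wednesday of September 2002: 2002-09-25.
October 2002 — 4th Wednesday is 2002-10-23.
4th Wednesday of November 2002: 2002-11-27.
December 2002 — 4th Wednesday is 2002-12-25.
January 2003 — 4th Wednesday is 2003-01-22.
February 2003 — 4th Wednesday is 2003-02-26.

2003-02-26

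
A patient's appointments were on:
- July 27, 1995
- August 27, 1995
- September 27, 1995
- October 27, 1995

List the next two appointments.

November 27, 1995; December 27, 1995

The day-of-month is always 27 (31, 31, 30 days between events).
So this recurs on the 27th of each month.
November 1995: November 27, 1995.
December 1995: December 27, 1995.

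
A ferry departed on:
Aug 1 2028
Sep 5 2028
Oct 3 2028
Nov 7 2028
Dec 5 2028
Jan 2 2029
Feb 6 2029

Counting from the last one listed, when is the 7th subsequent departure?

All dates are Tuesdays, 35, 28, 35, 28, 28, 35 days apart.
Specifically, the 1st Tuesday of each month.
1st Tuesday of March 2029: Mar 6 2029.
1st Tuesday of April 2029: Apr 3 2029.
May 2029 — 1st Tuesday is May 1 2029.
June 2029 — 1st Tuesday is Jun 5 2029.
1st Tuesday of July 2029: Jul 3 2029.
August 2029 — 1st Tuesday is Aug 7 2029.
September 2029 — 1st Tuesday is Sep 4 2029.

Sep 4 2029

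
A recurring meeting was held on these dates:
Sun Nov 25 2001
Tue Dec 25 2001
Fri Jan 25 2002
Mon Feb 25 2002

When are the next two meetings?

The day-of-month is always 25 (30, 31, 31 days between events).
So this recurs on the 25th of each month.
March 2002: Mon Mar 25 2002.
Next: April 2002 → Thu Apr 25 2002.

Mon Mar 25 2002, Thu Apr 25 2002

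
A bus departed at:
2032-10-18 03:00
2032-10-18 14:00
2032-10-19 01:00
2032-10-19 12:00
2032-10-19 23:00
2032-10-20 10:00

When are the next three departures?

The interval is a steady 11 hours (11, 11, 11, 11, 11).
2032-10-20 10:00 + 11 h = 2032-10-20 21:00.
2032-10-20 21:00 + 11 h = 2032-10-21 08:00.
2032-10-21 08:00 + 11 h = 2032-10-21 19:00.

2032-10-20 21:00, 2032-10-21 08:00, 2032-10-21 19:00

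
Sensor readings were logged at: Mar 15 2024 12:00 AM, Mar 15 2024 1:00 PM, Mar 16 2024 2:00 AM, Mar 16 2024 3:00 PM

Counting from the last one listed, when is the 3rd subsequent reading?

Mar 18 2024 6:00 AM

Gaps: 13, 13, 13 hours — each event is 13 hours after the previous one.
Mar 16 2024 3:00 PM + 13 h = Mar 17 2024 4:00 AM.
Mar 17 2024 4:00 AM + 13 h = Mar 17 2024 5:00 PM.
Mar 17 2024 5:00 PM + 13 h = Mar 18 2024 6:00 AM.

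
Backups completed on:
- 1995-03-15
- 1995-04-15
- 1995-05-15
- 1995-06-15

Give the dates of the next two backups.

1995-07-15, 1995-08-15

Each date is the 15th; the gaps (31, 30, 31) track the month lengths.
The rule is the 15th of each month.
July 1995: 1995-07-15.
Next: August 1995 → 1995-08-15.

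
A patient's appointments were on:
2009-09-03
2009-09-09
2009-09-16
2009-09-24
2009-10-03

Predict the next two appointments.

Gaps: 6, 7, 8, 9 days — each gap is 1 larger than the previous one.
Next gap: 10 days. 2009-10-03 + 10 days = 2009-10-13.
Next gap: 11 days. 2009-10-13 + 11 days = 2009-10-24.

2009-10-13, 2009-10-24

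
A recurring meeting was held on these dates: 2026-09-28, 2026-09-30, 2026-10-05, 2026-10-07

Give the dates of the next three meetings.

2026-10-12, 2026-10-14, 2026-10-19

Gaps: 2, 5, 2 days — not constant, but cyclic with period 2.
The events fall on every Monday and Wednesday.
The following Monday is 2026-10-12.
Next Wednesday: 2026-10-14.
The following Monday is 2026-10-19.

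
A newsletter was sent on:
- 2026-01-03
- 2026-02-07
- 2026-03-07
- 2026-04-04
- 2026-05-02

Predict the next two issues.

2026-06-06, 2026-07-04

Gaps: 35, 28, 28, 28 days — a mix of 28 and 35. Every date is a Saturday.
Each is the 1st Saturday of its month.
1st Saturday of June 2026: 2026-06-06.
1st Saturday of July 2026: 2026-07-04.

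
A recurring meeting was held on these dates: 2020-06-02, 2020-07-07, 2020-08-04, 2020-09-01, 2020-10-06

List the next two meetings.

2020-11-03, 2020-12-01

Gaps: 35, 28, 28, 35 days — a mix of 28 and 35. Every date is a Tuesday.
Each is the 1st Tuesday of its month.
1st Tuesday of November 2020: 2020-11-03.
December 2020 — 1st Tuesday is 2020-12-01.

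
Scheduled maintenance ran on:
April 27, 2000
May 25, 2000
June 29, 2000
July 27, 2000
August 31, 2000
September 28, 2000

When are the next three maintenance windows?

October 26, 2000; November 30, 2000; December 28, 2000

These are Thursdays with 28, 35, 28, 35, 28-day gaps.
Each is the final Thursday of its month — June 29, 2000 is past the 28th, so '4th Thursday' doesn't fit.
Last Thursday of October 2000: October 26, 2000.
November 2000 ends with Thursday November 30, 2000.
December 2000 ends with Thursday December 28, 2000.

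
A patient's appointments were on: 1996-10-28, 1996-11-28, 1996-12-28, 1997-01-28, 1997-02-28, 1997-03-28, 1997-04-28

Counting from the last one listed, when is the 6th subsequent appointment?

1997-10-28

The day-of-month is always 28 (31, 30, 31, 31, 28, 31 days between events).
So this recurs on the 28th of each month.
Next: May 1997 → 1997-05-28.
Next: June 1997 → 1997-06-28.
Next: July 1997 → 1997-07-28.
Next: August 1997 → 1997-08-28.
September 1997: 1997-09-28.
Next: October 1997 → 1997-10-28.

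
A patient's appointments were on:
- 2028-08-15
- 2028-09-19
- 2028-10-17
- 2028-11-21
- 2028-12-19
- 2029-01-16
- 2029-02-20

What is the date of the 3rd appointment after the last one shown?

2029-05-15

Gaps: 35, 28, 35, 28, 28, 35 days — a mix of 28 and 35. Every date is a Tuesday.
Each is the 3rd Tuesday of its month.
3rd Tuesday of March 2029: 2029-03-20.
April 2029 — 3rd Tuesday is 2029-04-17.
May 2029 — 3rd Tuesday is 2029-05-15.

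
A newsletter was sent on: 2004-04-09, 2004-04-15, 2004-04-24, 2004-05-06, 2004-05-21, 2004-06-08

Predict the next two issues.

Intervals are 6, 9, 12, 15, 18 days — an arithmetic progression with common difference 3.
Next gap: 21 days. 2004-06-08 + 21 days = 2004-06-29.
Next gap: 24 days. 2004-06-29 + 24 days = 2004-07-23.

2004-06-29, 2004-07-23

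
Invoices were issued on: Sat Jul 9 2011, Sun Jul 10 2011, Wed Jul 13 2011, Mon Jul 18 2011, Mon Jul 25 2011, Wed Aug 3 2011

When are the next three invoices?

Gaps: 1, 3, 5, 7, 9 days — each gap is 2 larger than the previous one.
Next gap: 11 days. Wed Aug 3 2011 + 11 days = Sun Aug 14 2011.
Next gap: 13 days. Sun Aug 14 2011 + 13 days = Sat Aug 27 2011.
Next gap: 15 days. Sat Aug 27 2011 + 15 days = Sun Sep 11 2011.

Sun Aug 14 2011, Sat Aug 27 2011, Sun Sep 11 2011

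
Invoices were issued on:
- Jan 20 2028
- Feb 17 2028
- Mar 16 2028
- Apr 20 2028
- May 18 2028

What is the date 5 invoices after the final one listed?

Oct 19 2028

All dates are Thursdays, 28, 28, 35, 28 days apart.
Specifically, the 3rd Thursday of each month.
June 2028 — 3rd Thursday is Jun 15 2028.
July 2028 — 3rd Thursday is Jul 20 2028.
August 2028 — 3rd Thursday is Aug 17 2028.
September 2028 — 3rd Thursday is Sep 21 2028.
3rd Thursday of October 2028: Oct 19 2028.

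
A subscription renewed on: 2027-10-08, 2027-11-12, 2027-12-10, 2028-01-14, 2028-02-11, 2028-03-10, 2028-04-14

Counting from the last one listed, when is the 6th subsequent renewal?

These are Fridays at 28- or 35-day spacing (35, 28, 35, 28, 28, 35).
The pattern: 2nd Friday of the month.
May 2028 — 2nd Friday is 2028-05-12.
June 2028 — 2nd Friday is 2028-06-09.
July 2028 — 2nd Friday is 2028-07-14.
2nd Friday of August 2028: 2028-08-11.
2nd Friday of September 2028: 2028-09-08.
October 2028 — 2nd Friday is 2028-10-13.

2028-10-13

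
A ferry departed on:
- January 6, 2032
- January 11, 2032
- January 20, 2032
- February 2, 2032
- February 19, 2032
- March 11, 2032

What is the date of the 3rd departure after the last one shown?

Intervals are 5, 9, 13, 17, 21 days — an arithmetic progression with common difference 4.
Next gap: 25 days. March 11, 2032 + 25 days = April 5, 2032.
Next gap: 29 days. April 5, 2032 + 29 days = May 4, 2032.
Next gap: 33 days. May 4, 2032 + 33 days = June 6, 2032.

June 6, 2032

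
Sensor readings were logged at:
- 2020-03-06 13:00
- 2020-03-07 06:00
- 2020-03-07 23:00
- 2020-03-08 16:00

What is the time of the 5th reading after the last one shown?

Spacing: 17, 17, 17 h — constant 17 h.
2020-03-08 16:00 + 17 h = 2020-03-09 09:00.
2020-03-09 09:00 + 17 h = 2020-03-10 02:00.
2020-03-10 02:00 + 17 h = 2020-03-10 19:00.
2020-03-10 19:00 + 17 h = 2020-03-11 12:00.
2020-03-11 12:00 + 17 h = 2020-03-12 05:00.

2020-03-12 05:00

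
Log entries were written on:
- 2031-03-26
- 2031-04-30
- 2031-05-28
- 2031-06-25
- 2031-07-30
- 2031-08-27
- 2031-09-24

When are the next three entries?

These are Wednesdays with 35, 28, 28, 35, 28, 28-day gaps.
Each is the final Wednesday of its month — 2031-04-30 is past the 28th, so '4th Wednesday' doesn't fit.
October 2031 ends with Wednesday 2031-10-29.
Last Wednesday of November 2031: 2031-11-26.
Last Wednesday of December 2031: 2031-12-31.

2031-10-29, 2031-11-26, 2031-12-31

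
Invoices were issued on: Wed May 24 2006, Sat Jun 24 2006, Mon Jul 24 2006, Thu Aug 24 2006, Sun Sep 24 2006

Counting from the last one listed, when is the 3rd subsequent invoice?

The day-of-month is always 24 (31, 30, 31, 31 days between events).
So this recurs on the 24th of each month.
October 2006: Tue Oct 24 2006.
Next: November 2006 → Fri Nov 24 2006.
Next: December 2006 → Sun Dec 24 2006.

Sun Dec 24 2006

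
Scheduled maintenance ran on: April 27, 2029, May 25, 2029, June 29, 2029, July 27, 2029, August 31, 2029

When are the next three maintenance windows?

All Fridays; the gaps (28, 35, 28, 35) vary with month length.
This is the last Friday of each month.
September 2029 ends with Friday September 28, 2029.
Last Friday of October 2029: October 26, 2029.
Last Friday of November 2029: November 30, 2029.

September 28, 2029; October 26, 2029; November 30, 2029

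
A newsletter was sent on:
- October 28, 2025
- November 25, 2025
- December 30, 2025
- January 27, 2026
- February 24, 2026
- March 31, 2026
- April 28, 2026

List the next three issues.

All Tuesdays; the gaps (28, 35, 28, 28, 35, 28) vary with month length.
This is the last Tuesday of each month.
Last Tuesday of May 2026: May 26, 2026.
June 2026 ends with Tuesday June 30, 2026.
July 2026 ends with Tuesday July 28, 2026.

May 26, 2026; June 30, 2026; July 28, 2026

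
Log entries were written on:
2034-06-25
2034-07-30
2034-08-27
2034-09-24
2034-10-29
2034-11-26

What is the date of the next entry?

2034-12-31

Every date is a Sunday; gaps 35, 28, 28, 35, 28 days.
Each is the last Sunday of its month (at least one falls on the 29th or later, ruling out '4th Sunday').
Last Sunday of December 2034: 2034-12-31.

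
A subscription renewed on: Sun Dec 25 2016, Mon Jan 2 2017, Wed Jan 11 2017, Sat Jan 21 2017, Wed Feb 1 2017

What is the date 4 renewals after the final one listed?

Mon Mar 27 2017

The spacing grows by 1 each time: 8, 9, 10, 11 days.
Next gap: 12 days. Wed Feb 1 2017 + 12 days = Mon Feb 13 2017.
Next gap: 13 days. Mon Feb 13 2017 + 13 days = Sun Feb 26 2017.
Next gap: 14 days. Sun Feb 26 2017 + 14 days = Sun Mar 12 2017.
Next gap: 15 days. Sun Mar 12 2017 + 15 days = Mon Mar 27 2017.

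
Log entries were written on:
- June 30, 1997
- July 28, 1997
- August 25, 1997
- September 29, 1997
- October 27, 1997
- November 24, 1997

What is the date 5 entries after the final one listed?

Every date is a Monday; gaps 28, 28, 35, 28, 28 days.
Each is the last Monday of its month (at least one falls on the 29th or later, ruling out '4th Monday').
Last Monday of December 1997: December 29, 1997.
Last Monday of January 1998: January 26, 1998.
Last Monday of February 1998: February 23, 1998.
Last Monday of March 1998: March 30, 1998.
April 1998 ends with Monday April 27, 1998.

April 27, 1998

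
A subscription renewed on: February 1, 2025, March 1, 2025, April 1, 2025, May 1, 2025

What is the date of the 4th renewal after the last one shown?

September 1, 2025

The day-of-month is always 1 (28, 31, 30 days between events).
So this recurs on the 1st of each month.
June 2025: June 1, 2025.
Next: July 2025 → July 1, 2025.
Next: August 2025 → August 1, 2025.
September 2025: September 1, 2025.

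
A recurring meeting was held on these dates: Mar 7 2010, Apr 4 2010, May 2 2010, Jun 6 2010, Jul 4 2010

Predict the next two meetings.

Aug 1 2010, Sep 5 2010

All dates are Sundays, 28, 28, 35, 28 days apart.
Specifically, the 1st Sunday of each month.
August 2010 — 1st Sunday is Aug 1 2010.
September 2010 — 1st Sunday is Sep 5 2010.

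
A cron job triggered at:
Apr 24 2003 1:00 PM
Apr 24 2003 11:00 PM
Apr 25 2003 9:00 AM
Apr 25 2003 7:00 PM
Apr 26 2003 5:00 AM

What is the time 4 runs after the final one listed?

Apr 27 2003 9:00 PM

Gaps: 10, 10, 10, 10 hours — each event is 10 hours after the previous one.
Apr 26 2003 5:00 AM + 10 h = Apr 26 2003 3:00 PM.
Apr 26 2003 3:00 PM + 10 h = Apr 27 2003 1:00 AM.
Apr 27 2003 1:00 AM + 10 h = Apr 27 2003 11:00 AM.
Apr 27 2003 11:00 AM + 10 h = Apr 27 2003 9:00 PM.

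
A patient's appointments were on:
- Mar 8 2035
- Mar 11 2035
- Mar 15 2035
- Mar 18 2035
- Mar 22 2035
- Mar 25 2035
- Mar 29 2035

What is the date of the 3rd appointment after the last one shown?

Apr 8 2035

The gap pattern 3, 4, 3, 4, 3, 4 repeats every 2 events.
These are the Thursdays and Sundays of each week.
The following Sunday is Apr 1 2035.
Next Thursday: Apr 5 2035.
Next Sunday: Apr 8 2035.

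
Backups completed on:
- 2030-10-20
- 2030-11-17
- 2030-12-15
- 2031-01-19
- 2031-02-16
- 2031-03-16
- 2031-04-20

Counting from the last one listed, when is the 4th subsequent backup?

2031-08-17

These are Sundays at 28- or 35-day spacing (28, 28, 35, 28, 28, 35).
The pattern: 3rd Sunday of the month.
May 2031 — 3rd Sunday is 2031-05-18.
3rd Sunday of June 2031: 2031-06-15.
3rd Sunday of July 2031: 2031-07-20.
August 2031 — 3rd Sunday is 2031-08-17.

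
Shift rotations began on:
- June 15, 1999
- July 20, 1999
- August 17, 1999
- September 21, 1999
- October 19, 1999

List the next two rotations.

November 16, 1999; December 21, 1999

Gaps: 35, 28, 35, 28 days — a mix of 28 and 35. Every date is a Tuesday.
Each is the 3rd Tuesday of its month.
3rd Tuesday of November 1999: November 16, 1999.
December 1999 — 3rd Tuesday is December 21, 1999.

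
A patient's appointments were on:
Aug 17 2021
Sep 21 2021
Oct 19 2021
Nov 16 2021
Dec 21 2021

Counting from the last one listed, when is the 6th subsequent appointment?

All dates are Tuesdays, 35, 28, 28, 35 days apart.
Specifically, the 3rd Tuesday of each month.
3rd Tuesday of January 2022: Jan 18 2022.
February 2022 — 3rd Tuesday is Feb 15 2022.
3rd Tuesday of March 2022: Mar 15 2022.
3rd Tuesday of April 2022: Apr 19 2022.
May 2022 — 3rd Tuesday is May 17 2022.
3rd Tuesday of June 2022: Jun 21 2022.

Jun 21 2022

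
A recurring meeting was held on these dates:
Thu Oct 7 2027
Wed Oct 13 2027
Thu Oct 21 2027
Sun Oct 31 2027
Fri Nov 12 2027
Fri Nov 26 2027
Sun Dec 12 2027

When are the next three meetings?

The spacing grows by 2 each time: 6, 8, 10, 12, 14, 16 days.
Next gap: 18 days. Sun Dec 12 2027 + 18 days = Thu Dec 30 2027.
Next gap: 20 days. Thu Dec 30 2027 + 20 days = Wed Jan 19 2028.
Next gap: 22 days. Wed Jan 19 2028 + 22 days = Thu Feb 10 2028.

Thu Dec 30 2027, Wed Jan 19 2028, Thu Feb 10 2028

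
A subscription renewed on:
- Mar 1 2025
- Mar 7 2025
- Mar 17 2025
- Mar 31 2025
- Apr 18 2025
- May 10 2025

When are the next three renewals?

Jun 5 2025, Jul 5 2025, Aug 8 2025

Gaps: 6, 10, 14, 18, 22 days — each gap is 4 larger than the previous one.
Next gap: 26 days. May 10 2025 + 26 days = Jun 5 2025.
Next gap: 30 days. Jun 5 2025 + 30 days = Jul 5 2025.
Next gap: 34 days. Jul 5 2025 + 34 days = Aug 8 2025.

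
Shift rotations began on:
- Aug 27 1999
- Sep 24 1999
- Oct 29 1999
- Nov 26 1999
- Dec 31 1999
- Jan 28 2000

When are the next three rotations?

Feb 25 2000, Mar 31 2000, Apr 28 2000

All Fridays; the gaps (28, 35, 28, 35, 28) vary with month length.
This is the last Friday of each month.
February 2000 ends with Friday Feb 25 2000.
March 2000 ends with Friday Mar 31 2000.
April 2000 ends with Friday Apr 28 2000.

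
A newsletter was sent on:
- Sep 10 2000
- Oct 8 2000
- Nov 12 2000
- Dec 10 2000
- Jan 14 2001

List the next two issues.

Gaps: 28, 35, 28, 35 days — a mix of 28 and 35. Every date is a Sunday.
Each is the 2nd Sunday of its month.
2nd Sunday of February 2001: Feb 11 2001.
2nd Sunday of March 2001: Mar 11 2001.

Feb 11 2001, Mar 11 2001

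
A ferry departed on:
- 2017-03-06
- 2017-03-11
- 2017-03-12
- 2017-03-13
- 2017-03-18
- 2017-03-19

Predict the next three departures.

Gaps: 5, 1, 1, 5, 1 days — not constant, but cyclic with period 3.
The events fall on every Monday, Saturday and Sunday.
The following Monday is 2017-03-20.
Next Saturday: 2017-03-25.
The following Sunday is 2017-03-26.

2017-03-20, 2017-03-25, 2017-03-26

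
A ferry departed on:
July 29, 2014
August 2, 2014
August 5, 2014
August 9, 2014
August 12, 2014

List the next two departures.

August 16, 2014; August 19, 2014

Every event lands on a Tuesday or Saturday (gaps cycle 4, 3, 4, 3).
So the schedule is: every Tuesday and Saturday.
The following Saturday is August 16, 2014.
The following Tuesday is August 19, 2014.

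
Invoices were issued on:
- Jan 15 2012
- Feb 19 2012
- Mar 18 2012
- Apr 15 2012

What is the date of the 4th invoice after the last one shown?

Gaps: 35, 28, 28 days — a mix of 28 and 35. Every date is a Sunday.
Each is the 3rd Sunday of its month.
3rd Sunday of May 2012: May 20 2012.
June 2012 — 3rd Sunday is Jun 17 2012.
July 2012 — 3rd Sunday is Jul 15 2012.
August 2012 — 3rd Sunday is Aug 19 2012.

Aug 19 2012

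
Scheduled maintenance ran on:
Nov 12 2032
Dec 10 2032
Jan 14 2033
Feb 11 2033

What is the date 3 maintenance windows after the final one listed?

These are Fridays at 28- or 35-day spacing (28, 35, 28).
The pattern: 2nd Friday of the month.
2nd Friday of March 2033: Mar 11 2033.
April 2033 — 2nd Friday is Apr 8 2033.
2nd Friday of May 2033: May 13 2033.

May 13 2033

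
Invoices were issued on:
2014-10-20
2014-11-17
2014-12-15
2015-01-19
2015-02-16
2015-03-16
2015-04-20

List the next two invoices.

These are Mondays at 28- or 35-day spacing (28, 28, 35, 28, 28, 35).
The pattern: 3rd Monday of the month.
May 2015 — 3rd Monday is 2015-05-18.
June 2015 — 3rd Monday is 2015-06-15.

2015-05-18, 2015-06-15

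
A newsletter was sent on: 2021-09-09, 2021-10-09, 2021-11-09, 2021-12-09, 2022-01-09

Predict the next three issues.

Gaps: 30, 31, 30, 31 days — not constant. Every event is on the 9th of the month.
Pattern: the 9th of each month.
February 2022: 2022-02-09.
Next: March 2022 → 2022-03-09.
April 2022: 2022-04-09.

2022-02-09, 2022-03-09, 2022-04-09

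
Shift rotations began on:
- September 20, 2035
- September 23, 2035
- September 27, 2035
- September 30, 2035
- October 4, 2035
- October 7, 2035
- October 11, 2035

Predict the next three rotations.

Gaps: 3, 4, 3, 4, 3, 4 days — not constant, but cyclic with period 2.
The events fall on every Thursday and Sunday.
The following Sunday is October 14, 2035.
The following Thursday is October 18, 2035.
The following Sunday is October 21, 2035.

October 14, 2035; October 18, 2035; October 21, 2035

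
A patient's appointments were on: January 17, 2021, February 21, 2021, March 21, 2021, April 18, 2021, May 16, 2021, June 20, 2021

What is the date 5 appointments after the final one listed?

All dates are Sundays, 35, 28, 28, 28, 35 days apart.
Specifically, the 3rd Sunday of each month.
3rd Sunday of July 2021: July 18, 2021.
August 2021 — 3rd Sunday is August 15, 2021.
3rd Sunday of September 2021: September 19, 2021.
October 2021 — 3rd Sunday is October 17, 2021.
3rd Sunday of November 2021: November 21, 2021.

November 21, 2021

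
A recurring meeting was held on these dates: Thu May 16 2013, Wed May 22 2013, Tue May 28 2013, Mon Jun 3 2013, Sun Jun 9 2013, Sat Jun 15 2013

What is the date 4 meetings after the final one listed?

The spacing is 6, 6, 6, 6, 6 days — always 6 days.
Sat Jun 15 2013 + 6 days = Fri Jun 21 2013.
Fri Jun 21 2013 + 6 days = Thu Jun 27 2013.
Thu Jun 27 2013 + 6 days = Wed Jul 3 2013.
Wed Jul 3 2013 + 6 days = Tue Jul 9 2013.

Tue Jul 9 2013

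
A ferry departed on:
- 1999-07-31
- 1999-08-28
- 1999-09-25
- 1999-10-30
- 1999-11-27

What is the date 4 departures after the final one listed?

All Saturdays; the gaps (28, 28, 35, 28) vary with month length.
This is the last Saturday of each month.
Last Saturday of December 1999: 1999-12-25.
January 2000 ends with Saturday 2000-01-29.
February 2000 ends with Saturday 2000-02-26.
Last Saturday of March 2000: 2000-03-25.

2000-03-25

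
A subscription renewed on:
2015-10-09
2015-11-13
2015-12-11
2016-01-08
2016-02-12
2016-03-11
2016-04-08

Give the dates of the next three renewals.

2016-05-13, 2016-06-10, 2016-07-08

Gaps: 35, 28, 28, 35, 28, 28 days — a mix of 28 and 35. Every date is a Friday.
Each is the 2nd Friday of its month.
May 2016 — 2nd Friday is 2016-05-13.
2nd Friday of June 2016: 2016-06-10.
2nd Friday of July 2016: 2016-07-08.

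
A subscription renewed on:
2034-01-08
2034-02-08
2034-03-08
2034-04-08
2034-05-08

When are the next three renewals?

Each date is the 8th; the gaps (31, 28, 31, 30) track the month lengths.
The rule is the 8th of each month.
Next: June 2034 → 2034-06-08.
July 2034: 2034-07-08.
August 2034: 2034-08-08.

2034-06-08, 2034-07-08, 2034-08-08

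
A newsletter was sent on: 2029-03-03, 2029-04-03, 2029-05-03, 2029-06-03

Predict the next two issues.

2029-07-03, 2029-08-03

The day-of-month is always 3 (31, 30, 31 days between events).
So this recurs on the 3rd of each month.
Next: July 2029 → 2029-07-03.
August 2029: 2029-08-03.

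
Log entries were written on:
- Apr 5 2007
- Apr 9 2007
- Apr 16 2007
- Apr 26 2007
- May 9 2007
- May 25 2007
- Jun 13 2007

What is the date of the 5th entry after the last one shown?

The spacing grows by 3 each time: 4, 7, 10, 13, 16, 19 days.
Next gap: 22 days. Jun 13 2007 + 22 days = Jul 5 2007.
Next gap: 25 days. Jul 5 2007 + 25 days = Jul 30 2007.
Next gap: 28 days. Jul 30 2007 + 28 days = Aug 27 2007.
Next gap: 31 days. Aug 27 2007 + 31 days = Sep 27 2007.
Next gap: 34 days. Sep 27 2007 + 34 days = Oct 31 2007.

Oct 31 2007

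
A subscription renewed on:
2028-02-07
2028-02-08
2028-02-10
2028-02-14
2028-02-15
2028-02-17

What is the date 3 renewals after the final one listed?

2028-02-24

The gap pattern 1, 2, 4, 1, 2 repeats every 3 events.
These are the Mondays, Tuesdays and Thursdays of each week.
The following Monday is 2028-02-21.
The following Tuesday is 2028-02-22.
Next Thursday: 2028-02-24.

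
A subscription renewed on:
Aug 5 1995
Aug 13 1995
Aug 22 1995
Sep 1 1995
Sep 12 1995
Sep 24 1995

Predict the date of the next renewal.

Intervals are 8, 9, 10, 11, 12 days — an arithmetic progression with common difference 1.
Next gap: 13 days. Sep 24 1995 + 13 days = Oct 7 1995.

Oct 7 1995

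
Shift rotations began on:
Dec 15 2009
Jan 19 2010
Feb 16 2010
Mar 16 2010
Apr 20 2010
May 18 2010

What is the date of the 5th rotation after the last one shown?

Gaps: 35, 28, 28, 35, 28 days — a mix of 28 and 35. Every date is a Tuesday.
Each is the 3rd Tuesday of its month.
June 2010 — 3rd Tuesday is Jun 15 2010.
3rd Tuesday of July 2010: Jul 20 2010.
3rd Tuesday of August 2010: Aug 17 2010.
3rd Tuesday of September 2010: Sep 21 2010.
3rd Tuesday of October 2010: Oct 19 2010.

Oct 19 2010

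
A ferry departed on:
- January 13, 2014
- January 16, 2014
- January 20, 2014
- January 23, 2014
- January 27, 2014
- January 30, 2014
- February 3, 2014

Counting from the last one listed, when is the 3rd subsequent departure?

Every event lands on a Monday or Thursday (gaps cycle 3, 4, 3, 4, 3, 4).
So the schedule is: every Monday and Thursday.
The following Thursday is February 6, 2014.
The following Monday is February 10, 2014.
The following Thursday is February 13, 2014.

February 13, 2014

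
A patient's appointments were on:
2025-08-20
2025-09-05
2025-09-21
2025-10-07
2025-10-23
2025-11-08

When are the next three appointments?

2025-11-24, 2025-12-10, 2025-12-26

The spacing is 16, 16, 16, 16, 16 days — always 16 days.
2025-11-08 + 16 days = 2025-11-24.
2025-11-24 + 16 days = 2025-12-10.
2025-12-10 + 16 days = 2025-12-26.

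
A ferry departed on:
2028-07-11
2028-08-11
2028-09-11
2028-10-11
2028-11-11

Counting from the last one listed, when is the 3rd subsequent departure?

2029-02-11

Gaps: 31, 31, 30, 31 days — not constant. Every event is on the 11th of the month.
Pattern: the 11th of each month.
December 2028: 2028-12-11.
Next: January 2029 → 2029-01-11.
Next: February 2029 → 2029-02-11.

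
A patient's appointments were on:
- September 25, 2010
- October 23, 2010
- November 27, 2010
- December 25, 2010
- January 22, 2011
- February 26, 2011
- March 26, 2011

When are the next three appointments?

These are Saturdays at 28- or 35-day spacing (28, 35, 28, 28, 35, 28).
The pattern: 4th Saturday of the month.
April 2011 — 4th Saturday is April 23, 2011.
May 2011 — 4th Saturday is May 28, 2011.
June 2011 — 4th Saturday is June 25, 2011.

April 23, 2011; May 28, 2011; June 25, 2011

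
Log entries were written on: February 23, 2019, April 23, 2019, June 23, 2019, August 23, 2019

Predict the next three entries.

The day-of-month is always 23 (59, 61, 61 days between events).
So this recurs on the 23rd of every 2 months.
October 2019: October 23, 2019.
Next: December 2019 → December 23, 2019.
Next: February 2020 → February 23, 2020.

October 23, 2019; December 23, 2019; February 23, 2020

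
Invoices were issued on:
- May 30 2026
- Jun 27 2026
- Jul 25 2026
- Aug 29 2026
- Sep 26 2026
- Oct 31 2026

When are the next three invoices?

All Saturdays; the gaps (28, 28, 35, 28, 35) vary with month length.
This is the last Saturday of each month.
Last Saturday of November 2026: Nov 28 2026.
Last Saturday of December 2026: Dec 26 2026.
Last Saturday of January 2027: Jan 30 2027.

Nov 28 2026, Dec 26 2026, Jan 30 2027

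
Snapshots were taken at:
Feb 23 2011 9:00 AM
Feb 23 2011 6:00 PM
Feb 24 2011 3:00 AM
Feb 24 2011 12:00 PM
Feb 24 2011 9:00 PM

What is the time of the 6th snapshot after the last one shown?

Gaps: 9, 9, 9, 9 hours — each event is 9 hours after the previous one.
Feb 24 2011 9:00 PM + 9 h = Feb 25 2011 6:00 AM.
Feb 25 2011 6:00 AM + 9 h = Feb 25 2011 3:00 PM.
Feb 25 2011 3:00 PM + 9 h = Feb 26 2011 12:00 AM.
Feb 26 2011 12:00 AM + 9 h = Feb 26 2011 9:00 AM.
Feb 26 2011 9:00 AM + 9 h = Feb 26 2011 6:00 PM.
Feb 26 2011 6:00 PM + 9 h = Feb 27 2011 3:00 AM.

Feb 27 2011 3:00 AM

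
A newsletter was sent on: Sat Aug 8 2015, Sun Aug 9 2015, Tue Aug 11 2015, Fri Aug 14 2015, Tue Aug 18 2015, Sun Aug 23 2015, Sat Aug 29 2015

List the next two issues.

Sat Sep 5 2015, Sun Sep 13 2015

Intervals are 1, 2, 3, 4, 5, 6 days — an arithmetic progression with common difference 1.
Next gap: 7 days. Sat Aug 29 2015 + 7 days = Sat Sep 5 2015.
Next gap: 8 days. Sat Sep 5 2015 + 8 days = Sun Sep 13 2015.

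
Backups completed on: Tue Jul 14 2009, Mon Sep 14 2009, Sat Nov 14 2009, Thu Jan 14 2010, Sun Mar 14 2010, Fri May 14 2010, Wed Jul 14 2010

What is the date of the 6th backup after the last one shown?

Each date is the 14th; the gaps (62, 61, 61, 59, 61, 61) track the month lengths.
The rule is the 14th of every 2 months.
September 2010: Tue Sep 14 2010.
November 2010: Sun Nov 14 2010.
Next: January 2011 → Fri Jan 14 2011.
Next: March 2011 → Mon Mar 14 2011.
Next: May 2011 → Sat May 14 2011.
July 2011: Thu Jul 14 2011.

Thu Jul 14 2011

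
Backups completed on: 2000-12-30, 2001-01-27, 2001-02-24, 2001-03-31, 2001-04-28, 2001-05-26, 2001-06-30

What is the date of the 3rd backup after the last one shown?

These are Saturdays with 28, 28, 35, 28, 28, 35-day gaps.
Each is the final Saturday of its month — 2000-12-30 is past the 28th, so '4th Saturday' doesn't fit.
Last Saturday of July 2001: 2001-07-28.
August 2001 ends with Saturday 2001-08-25.
September 2001 ends with Saturday 2001-09-29.

2001-09-29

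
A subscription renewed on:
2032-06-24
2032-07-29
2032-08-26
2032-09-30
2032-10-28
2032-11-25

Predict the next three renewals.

Every date is a Thursday; gaps 35, 28, 35, 28, 28 days.
Each is the last Thursday of its month (at least one falls on the 29th or later, ruling out '4th Thursday').
December 2032 ends with Thursday 2032-12-30.
January 2033 ends with Thursday 2033-01-27.
February 2033 ends with Thursday 2033-02-24.

2032-12-30, 2033-01-27, 2033-02-24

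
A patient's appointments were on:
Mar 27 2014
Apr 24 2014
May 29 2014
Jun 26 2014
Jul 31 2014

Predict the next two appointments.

Aug 28 2014, Sep 25 2014

These are Thursdays with 28, 35, 28, 35-day gaps.
Each is the final Thursday of its month — May 29 2014 is past the 28th, so '4th Thursday' doesn't fit.
Last Thursday of August 2014: Aug 28 2014.
September 2014 ends with Thursday Sep 25 2014.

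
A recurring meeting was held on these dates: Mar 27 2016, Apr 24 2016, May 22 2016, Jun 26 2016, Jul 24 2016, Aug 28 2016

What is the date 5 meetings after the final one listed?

Jan 22 2017

Gaps: 28, 28, 35, 28, 35 days — a mix of 28 and 35. Every date is a Sunday.
Each is the 4th Sunday of its month.
September 2016 — 4th Sunday is Sep 25 2016.
4th Sunday of October 2016: Oct 23 2016.
4th Sunday of November 2016: Nov 27 2016.
4th Sunday of December 2016: Dec 25 2016.
January 2017 — 4th Sunday is Jan 22 2017.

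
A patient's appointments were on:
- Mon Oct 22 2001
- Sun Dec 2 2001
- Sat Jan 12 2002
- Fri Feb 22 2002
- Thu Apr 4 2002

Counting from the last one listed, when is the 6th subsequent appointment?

Fri Dec 6 2002

The spacing is 41, 41, 41, 41 days — always 41 days.
Thu Apr 4 2002 + 41 days = Wed May 15 2002.
Wed May 15 2002 + 41 days = Tue Jun 25 2002.
Tue Jun 25 2002 + 41 days = Mon Aug 5 2002.
Mon Aug 5 2002 + 41 days = Sun Sep 15 2002.
Sun Sep 15 2002 + 41 days = Sat Oct 26 2002.
Sat Oct 26 2002 + 41 days = Fri Dec 6 2002.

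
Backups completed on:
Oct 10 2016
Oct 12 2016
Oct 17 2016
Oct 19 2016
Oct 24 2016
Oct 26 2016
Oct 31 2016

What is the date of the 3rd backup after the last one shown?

Nov 9 2016

Every event lands on a Monday or Wednesday (gaps cycle 2, 5, 2, 5, 2, 5).
So the schedule is: every Monday and Wednesday.
The following Wednesday is Nov 2 2016.
Next Monday: Nov 7 2016.
The following Wednesday is Nov 9 2016.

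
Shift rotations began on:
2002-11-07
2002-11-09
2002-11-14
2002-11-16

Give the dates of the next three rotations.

2002-11-21, 2002-11-23, 2002-11-28

The gap pattern 2, 5, 2 repeats every 2 events.
These are the Thursdays and Saturdays of each week.
The following Thursday is 2002-11-21.
Next Saturday: 2002-11-23.
The following Thursday is 2002-11-28.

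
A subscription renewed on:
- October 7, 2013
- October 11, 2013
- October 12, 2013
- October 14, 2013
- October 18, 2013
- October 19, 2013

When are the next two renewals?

The gap pattern 4, 1, 2, 4, 1 repeats every 3 events.
These are the Mondays, Fridays and Saturdays of each week.
The following Monday is October 21, 2013.
Next Friday: October 25, 2013.

October 21, 2013; October 25, 2013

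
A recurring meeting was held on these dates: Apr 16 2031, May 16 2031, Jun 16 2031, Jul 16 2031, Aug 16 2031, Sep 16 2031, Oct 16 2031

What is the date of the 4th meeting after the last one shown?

Feb 16 2032

Each date is the 16th; the gaps (30, 31, 30, 31, 31, 30) track the month lengths.
The rule is the 16th of each month.
November 2031: Nov 16 2031.
Next: December 2031 → Dec 16 2031.
Next: January 2032 → Jan 16 2032.
February 2032: Feb 16 2032.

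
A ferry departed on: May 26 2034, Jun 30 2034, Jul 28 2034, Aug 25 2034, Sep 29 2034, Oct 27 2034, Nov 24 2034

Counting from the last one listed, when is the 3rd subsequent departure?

All Fridays; the gaps (35, 28, 28, 35, 28, 28) vary with month length.
This is the last Friday of each month.
Last Friday of December 2034: Dec 29 2034.
January 2035 ends with Friday Jan 26 2035.
February 2035 ends with Friday Feb 23 2035.

Feb 23 2035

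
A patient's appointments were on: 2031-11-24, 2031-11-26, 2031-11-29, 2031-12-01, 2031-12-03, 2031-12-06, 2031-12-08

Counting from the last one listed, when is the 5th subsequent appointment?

2031-12-20

Every event lands on a Monday or Wednesday or Saturday (gaps cycle 2, 3, 2, 2, 3, 2).
So the schedule is: every Monday, Wednesday and Saturday.
Next Wednesday: 2031-12-10.
The following Saturday is 2031-12-13.
Next Monday: 2031-12-15.
Next Wednesday: 2031-12-17.
Next Saturday: 2031-12-20.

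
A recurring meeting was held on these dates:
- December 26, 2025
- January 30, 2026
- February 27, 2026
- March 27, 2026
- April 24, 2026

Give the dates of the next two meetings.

May 29, 2026; June 26, 2026

Every date is a Friday; gaps 35, 28, 28, 28 days.
Each is the last Friday of its month (at least one falls on the 29th or later, ruling out '4th Friday').
May 2026 ends with Friday May 29, 2026.
Last Friday of June 2026: June 26, 2026.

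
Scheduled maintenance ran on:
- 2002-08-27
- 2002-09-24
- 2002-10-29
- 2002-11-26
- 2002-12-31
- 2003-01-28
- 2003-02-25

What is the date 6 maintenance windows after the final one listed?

These are Tuesdays with 28, 35, 28, 35, 28, 28-day gaps.
Each is the final Tuesday of its month — 2002-10-29 is past the 28th, so '4th Tuesday' doesn't fit.
March 2003 ends with Tuesday 2003-03-25.
Last Tuesday of April 2003: 2003-04-29.
May 2003 ends with Tuesday 2003-05-27.
June 2003 ends with Tuesday 2003-06-24.
Last Tuesday of July 2003: 2003-07-29.
August 2003 ends with Tuesday 2003-08-26.

2003-08-26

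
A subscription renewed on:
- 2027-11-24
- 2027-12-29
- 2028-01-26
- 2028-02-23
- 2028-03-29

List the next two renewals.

2028-04-26, 2028-05-31

All Wednesdays; the gaps (35, 28, 28, 35) vary with month length.
This is the last Wednesday of each month.
April 2028 ends with Wednesday 2028-04-26.
Last Wednesday of May 2028: 2028-05-31.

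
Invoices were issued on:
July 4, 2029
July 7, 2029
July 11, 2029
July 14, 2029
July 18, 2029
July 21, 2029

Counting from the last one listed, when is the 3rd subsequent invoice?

August 1, 2029

Gaps: 3, 4, 3, 4, 3 days — not constant, but cyclic with period 2.
The events fall on every Wednesday and Saturday.
The following Wednesday is July 25, 2029.
Next Saturday: July 28, 2029.
Next Wednesday: August 1, 2029.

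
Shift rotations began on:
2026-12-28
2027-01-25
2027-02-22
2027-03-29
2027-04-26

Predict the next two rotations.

These are Mondays with 28, 28, 35, 28-day gaps.
Each is the final Monday of its month — 2027-03-29 is past the 28th, so '4th Monday' doesn't fit.
Last Monday of May 2027: 2027-05-31.
Last Monday of June 2027: 2027-06-28.

2027-05-31, 2027-06-28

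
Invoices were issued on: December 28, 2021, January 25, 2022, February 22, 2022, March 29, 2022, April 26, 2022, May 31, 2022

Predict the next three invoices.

Every date is a Tuesday; gaps 28, 28, 35, 28, 35 days.
Each is the last Tuesday of its month (at least one falls on the 29th or later, ruling out '4th Tuesday').
June 2022 ends with Tuesday June 28, 2022.
Last Tuesday of July 2022: July 26, 2022.
August 2022 ends with Tuesday August 30, 2022.

June 28, 2022; July 26, 2022; August 30, 2022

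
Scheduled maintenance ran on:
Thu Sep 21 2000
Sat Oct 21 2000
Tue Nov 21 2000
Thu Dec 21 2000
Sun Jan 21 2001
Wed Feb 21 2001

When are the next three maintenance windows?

Wed Mar 21 2001, Sat Apr 21 2001, Mon May 21 2001

Each date is the 21st; the gaps (30, 31, 30, 31, 31) track the month lengths.
The rule is the 21st of each month.
March 2001: Wed Mar 21 2001.
April 2001: Sat Apr 21 2001.
May 2001: Mon May 21 2001.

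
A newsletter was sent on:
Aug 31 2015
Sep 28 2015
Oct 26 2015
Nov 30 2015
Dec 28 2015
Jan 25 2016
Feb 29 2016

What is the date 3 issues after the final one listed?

May 30 2016

All Mondays; the gaps (28, 28, 35, 28, 28, 35) vary with month length.
This is the last Monday of each month.
March 2016 ends with Monday Mar 28 2016.
April 2016 ends with Monday Apr 25 2016.
Last Monday of May 2016: May 30 2016.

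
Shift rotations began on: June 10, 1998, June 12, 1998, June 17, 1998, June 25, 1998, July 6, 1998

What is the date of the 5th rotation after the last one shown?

October 14, 1998

The spacing grows by 3 each time: 2, 5, 8, 11 days.
Next gap: 14 days. July 6, 1998 + 14 days = July 20, 1998.
Next gap: 17 days. July 20, 1998 + 17 days = August 6, 1998.
Next gap: 20 days. August 6, 1998 + 20 days = August 26, 1998.
Next gap: 23 days. August 26, 1998 + 23 days = September 18, 1998.
Next gap: 26 days. September 18, 1998 + 26 days = October 14, 1998.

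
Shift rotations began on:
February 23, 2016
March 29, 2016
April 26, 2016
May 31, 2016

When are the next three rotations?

June 28, 2016; July 26, 2016; August 30, 2016

All Tuesdays; the gaps (35, 28, 35) vary with month length.
This is the last Tuesday of each month.
Last Tuesday of June 2016: June 28, 2016.
Last Tuesday of July 2016: July 26, 2016.
August 2016 ends with Tuesday August 30, 2016.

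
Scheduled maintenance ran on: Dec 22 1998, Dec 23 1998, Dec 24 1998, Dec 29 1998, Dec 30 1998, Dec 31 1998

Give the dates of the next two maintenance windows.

Every event lands on a Tuesday or Wednesday or Thursday (gaps cycle 1, 1, 5, 1, 1).
So the schedule is: every Tuesday, Wednesday and Thursday.
Next Tuesday: Jan 5 1999.
The following Wednesday is Jan 6 1999.

Jan 5 1999, Jan 6 1999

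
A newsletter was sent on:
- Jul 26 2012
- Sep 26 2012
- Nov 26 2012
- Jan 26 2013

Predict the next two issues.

Mar 26 2013, May 26 2013

Each date is the 26th; the gaps (62, 61, 61) track the month lengths.
The rule is the 26th of every 2 months.
Next: March 2013 → Mar 26 2013.
Next: May 2013 → May 26 2013.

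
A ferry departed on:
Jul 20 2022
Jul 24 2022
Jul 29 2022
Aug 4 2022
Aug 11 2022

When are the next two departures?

Aug 19 2022, Aug 28 2022

Gaps: 4, 5, 6, 7 days — each gap is 1 larger than the previous one.
Next gap: 8 days. Aug 11 2022 + 8 days = Aug 19 2022.
Next gap: 9 days. Aug 19 2022 + 9 days = Aug 28 2022.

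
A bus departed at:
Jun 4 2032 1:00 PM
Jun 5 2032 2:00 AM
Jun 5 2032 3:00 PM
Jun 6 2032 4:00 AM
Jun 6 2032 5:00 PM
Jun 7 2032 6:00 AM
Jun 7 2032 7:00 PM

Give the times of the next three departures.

Gaps: 13, 13, 13, 13, 13, 13 hours — each event is 13 hours after the previous one.
Jun 7 2032 7:00 PM + 13 h = Jun 8 2032 8:00 AM.
Jun 8 2032 8:00 AM + 13 h = Jun 8 2032 9:00 PM.
Jun 8 2032 9:00 PM + 13 h = Jun 9 2032 10:00 AM.

Jun 8 2032 8:00 AM, Jun 8 2032 9:00 PM, Jun 9 2032 10:00 AM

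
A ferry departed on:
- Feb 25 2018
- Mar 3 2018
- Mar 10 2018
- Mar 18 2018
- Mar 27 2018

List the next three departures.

Intervals are 6, 7, 8, 9 days — an arithmetic progression with common difference 1.
Next gap: 10 days. Mar 27 2018 + 10 days = Apr 6 2018.
Next gap: 11 days. Apr 6 2018 + 11 days = Apr 17 2018.
Next gap: 12 days. Apr 17 2018 + 12 days = Apr 29 2018.

Apr 6 2018, Apr 17 2018, Apr 29 2018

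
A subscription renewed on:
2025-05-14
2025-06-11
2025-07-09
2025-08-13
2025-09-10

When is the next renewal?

2025-10-08

All dates are Wednesdays, 28, 28, 35, 28 days apart.
Specifically, the 2nd Wednesday of each month.
2nd Wednesday of October 2025: 2025-10-08.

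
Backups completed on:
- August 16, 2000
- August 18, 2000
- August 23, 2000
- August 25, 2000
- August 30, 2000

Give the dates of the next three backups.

Every event lands on a Wednesday or Friday (gaps cycle 2, 5, 2, 5).
So the schedule is: every Wednesday and Friday.
The following Friday is September 1, 2000.
The following Wednesday is September 6, 2000.
The following Friday is September 8, 2000.

September 1, 2000; September 6, 2000; September 8, 2000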